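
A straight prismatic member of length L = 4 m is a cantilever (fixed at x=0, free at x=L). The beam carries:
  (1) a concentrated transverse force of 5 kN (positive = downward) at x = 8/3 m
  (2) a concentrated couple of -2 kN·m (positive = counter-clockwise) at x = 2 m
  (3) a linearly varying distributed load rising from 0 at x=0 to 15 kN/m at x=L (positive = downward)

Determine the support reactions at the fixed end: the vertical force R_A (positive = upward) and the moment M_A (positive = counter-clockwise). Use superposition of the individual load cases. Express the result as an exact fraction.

R_A = 35 kN, M_A = 286/3 kN·m

Load 1 — point force P=5 kN at a=8/3 m (b=L-a=4/3):
  R_A = P = 5 kN
  M_A = Pa = 5·(8/3) = 40/3 kN·m
Load 2 — applied couple M₀=-2 kN·m at a=2 m (b=L-a=2):
  R_A = 0 kN
  M_A = -M₀ = -(-2) = 2 kN·m
Load 3 — triangular load w₀=15 kN/m (0→w₀ over full span):
  R_A = w₀L/2 = 15·4/2 = 30 kN
  M_A = w₀L²/3 = 15·4²/3 = 80 kN·m
Superposition: R_A = 35 kN, M_A = 286/3 kN·m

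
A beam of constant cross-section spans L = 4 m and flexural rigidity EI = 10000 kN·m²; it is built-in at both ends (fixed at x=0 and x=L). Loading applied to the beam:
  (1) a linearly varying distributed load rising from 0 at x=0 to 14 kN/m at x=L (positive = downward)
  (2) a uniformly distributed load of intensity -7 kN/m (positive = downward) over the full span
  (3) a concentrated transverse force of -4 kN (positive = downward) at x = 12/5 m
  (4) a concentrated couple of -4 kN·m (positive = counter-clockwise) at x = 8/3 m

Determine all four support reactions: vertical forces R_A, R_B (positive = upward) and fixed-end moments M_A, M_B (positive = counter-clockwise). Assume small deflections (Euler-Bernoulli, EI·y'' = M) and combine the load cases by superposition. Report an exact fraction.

R_A = -3128/375 kN, M_A = -592/125 kN·m, R_B = 1628/375 kN, M_B = 164/375 kN·m

Load 1 — triangular load w₀=14 kN/m (0→w₀ over full span):
  R_A = 3w₀L/20 = 3·14·4/20 = 42/5 kN
  M_A = w₀L²/30 = 14·4²/30 = 112/15 kN·m
  R_B = 7w₀L/20 = 7·14·4/20 = 98/5 kN
  M_B = -w₀L²/20 = -14·4²/20 = -56/5 kN·m
Load 2 — uniform load w=-7 kN/m over full span:
  R_A = wL/2 = (-7)·4/2 = -14 kN
  M_A = wL²/12 = (-7)·4²/12 = -28/3 kN·m
  R_B = wL/2 = (-7)·4/2 = -14 kN
  M_B = -wL²/12 = -(-7)·4²/12 = 28/3 kN·m
Load 3 — point force P=-4 kN at a=12/5 m (b=L-a=8/5):
  R_A = Pb²(3a+b)/L³ = (-4)·(8/5)²·(3·(12/5)+(8/5))/4³ = -176/125 kN
  M_A = Pab²/L² = (-4)·(12/5)·(8/5)²/4² = -192/125 kN·m
  R_B = Pa²(a+3b)/L³ = (-4)·(12/5)²·((12/5)+3·(8/5))/4³ = -324/125 kN
  M_B = -Pa²b/L² = -(-4)·(12/5)²·(8/5)/4² = 288/125 kN·m
Load 4 — applied couple M₀=-4 kN·m at a=8/3 m (b=L-a=4/3):
  R_A = 6M₀ab/L³ = 6·(-4)·(8/3)·(4/3)/4³ = -4/3 kN
  M_A = M₀b(2a-b)/L² = (-4)·(4/3)·(2·(8/3)-(4/3))/4² = -4/3 kN·m
  R_B = -6M₀ab/L³ = -6·(-4)·(8/3)·(4/3)/4³ = 4/3 kN
  M_B = M₀a(2b-a)/L² = (-4)·(8/3)·(2·(4/3)-(8/3))/4² = 0 kN·m
Superposition: R_A = -3128/375 kN, M_A = -592/125 kN·m, R_B = 1628/375 kN, M_B = 164/375 kN·m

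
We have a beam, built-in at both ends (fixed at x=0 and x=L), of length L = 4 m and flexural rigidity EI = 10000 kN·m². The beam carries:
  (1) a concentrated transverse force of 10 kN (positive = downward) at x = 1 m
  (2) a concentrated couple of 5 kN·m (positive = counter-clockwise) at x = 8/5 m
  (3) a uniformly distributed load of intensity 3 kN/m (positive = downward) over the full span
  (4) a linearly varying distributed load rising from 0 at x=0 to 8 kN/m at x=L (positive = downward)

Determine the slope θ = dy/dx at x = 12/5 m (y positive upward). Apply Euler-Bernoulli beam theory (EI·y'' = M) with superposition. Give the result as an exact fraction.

Load 1 — point force P=10 kN at a=1 m (b=L-a=3):
  θ_1 = Pa²(L-x)(2bL-(3b+a)(L-x))/(2L³EI)  [x>a] = 10·1²·(4-(12/5))·(2·3·4-(3·3+1)·(4-(12/5)))/(2·4³·10000) = 1/10000 rad
Load 2 — applied couple M₀=5 kN·m at a=8/5 m (b=L-a=12/5):
  θ_2 = (R_Ax²/2 - M_Ax - M₀(x-a))/EI  [x>a] with R_A=9/5, M_A=3/5 = ((9/5)·(12/5)²/2 - (3/5)·(12/5) - 5·((12/5)-(8/5)))/10000 = -2/78125 rad
Load 3 — uniform load w=3 kN/m over full span:
  θ_3 = -wx(L-x)(L-2x)/(12EI) = -3·(12/5)·(4-(12/5))·(4-2·(12/5))/(12·10000) = 6/78125 rad
Load 4 — triangular load w₀=8 kN/m (0→w₀ over full span):
  θ_4 = -w₀(2x(L-x)(L-2x)(x+2L)+x²(L-x)²)/(120LEI) = -8·(2·(12/5)·(4-(12/5))·(4-2·(12/5))·((12/5)+2·4)+(12/5)²·(4-(12/5))²)/(120·4·10000) = 32/390625 rad
Superposition: θ = Σ θ_i = 1457/6250000 rad ≈ 0.000233 rad

θ(12/5) = 1457/6250000 rad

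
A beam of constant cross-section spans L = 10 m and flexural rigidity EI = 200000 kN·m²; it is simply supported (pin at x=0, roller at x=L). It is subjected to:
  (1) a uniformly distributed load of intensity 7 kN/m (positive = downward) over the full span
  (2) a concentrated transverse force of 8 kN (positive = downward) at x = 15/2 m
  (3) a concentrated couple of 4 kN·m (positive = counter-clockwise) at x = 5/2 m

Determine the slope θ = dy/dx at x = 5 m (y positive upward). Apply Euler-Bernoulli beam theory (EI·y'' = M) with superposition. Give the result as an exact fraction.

θ(5) = -1/30000 rad

Load 1 — uniform load w=7 kN/m over full span:
  θ_1 = -w(L³-6Lx²+4x³)/(24EI) = -7·(10³-6·10·5²+4·5³)/(24·200000) = 0 rad
Load 2 — point force P=8 kN at a=15/2 m (b=L-a=5/2):
  θ_2 = -Pb(L²-b²-3x²)/(6LEI)  [x≤a] = -8·(5/2)·(10²-(5/2)²-3·5²)/(6·10·200000) = -1/32000 rad
Load 3 — applied couple M₀=4 kN·m at a=5/2 m (b=L-a=15/2):
  θ_3 = (M₀x²/(2L)-M₀(x-a)+C₁)/EI  [x>a] with C₁=M₀(3b²-L²)/(6L)=55/12 = (4·5²/(2·10)-4·(5-(5/2))+(55/12))/200000 = -1/480000 rad
Superposition: θ = Σ θ_i = -1/30000 rad ≈ -0.000033 rad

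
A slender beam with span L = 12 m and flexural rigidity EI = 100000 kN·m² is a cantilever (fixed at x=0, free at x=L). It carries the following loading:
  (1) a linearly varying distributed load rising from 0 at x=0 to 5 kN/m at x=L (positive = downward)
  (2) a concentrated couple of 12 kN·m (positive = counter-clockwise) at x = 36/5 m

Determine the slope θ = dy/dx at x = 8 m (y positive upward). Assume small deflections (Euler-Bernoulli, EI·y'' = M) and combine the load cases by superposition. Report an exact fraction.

θ(8) = -2657/281250 rad

Load 1 — triangular load w₀=5 kN/m (0→w₀ over full span):
  θ_1 = (w₀Lx²/4-w₀L²x/3-w₀x⁴/(24L))/EI = (5·12·8²/4-5·12²·8/3-5·8⁴/(24·12))/100000 = -58/5625 rad
Load 2 — applied couple M₀=12 kN·m at a=36/5 m (b=L-a=24/5):
  θ_2 = M₀a/EI  [x>a] = 12·(36/5)/100000 = 27/31250 rad
Superposition: θ = Σ θ_i = -2657/281250 rad ≈ -0.009447 rad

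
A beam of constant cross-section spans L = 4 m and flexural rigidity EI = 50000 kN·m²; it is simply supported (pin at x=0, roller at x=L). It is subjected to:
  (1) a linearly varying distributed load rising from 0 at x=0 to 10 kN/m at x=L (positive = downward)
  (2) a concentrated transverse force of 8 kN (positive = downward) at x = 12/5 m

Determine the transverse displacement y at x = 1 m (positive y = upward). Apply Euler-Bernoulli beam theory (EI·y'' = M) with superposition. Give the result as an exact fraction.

Load 1 — triangular load w₀=10 kN/m (0→w₀ over full span):
  y_1 = -w₀x(7L⁴-10L²x²+3x⁴)/(360LEI) = -10·1·(7·4⁴-10·4²·1²+3·1⁴)/(360·4·50000) = -109/480000 m
Load 2 — point force P=8 kN at a=12/5 m (b=L-a=8/5):
  y_2 = -Pbx(L²-b²-x²)/(6LEI)  [x≤a] = -8·(8/5)·1·(4²-(8/5)²-1²)/(6·4·50000) = -311/2343750 m
Superposition: y = Σ y_i = -107933/300000000 m ≈ -0.000360 m

y(1) = -107933/300000000 m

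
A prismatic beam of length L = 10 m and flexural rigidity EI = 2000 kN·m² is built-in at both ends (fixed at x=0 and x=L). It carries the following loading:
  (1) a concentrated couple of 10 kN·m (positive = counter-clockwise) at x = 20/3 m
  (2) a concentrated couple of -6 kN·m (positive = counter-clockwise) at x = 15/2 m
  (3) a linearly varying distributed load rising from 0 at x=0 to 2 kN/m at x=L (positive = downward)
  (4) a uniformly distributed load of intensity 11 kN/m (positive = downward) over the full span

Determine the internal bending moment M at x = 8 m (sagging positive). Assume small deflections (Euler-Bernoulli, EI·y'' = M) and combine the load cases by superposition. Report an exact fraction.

Load 1 — applied couple M₀=10 kN·m at a=20/3 m (b=L-a=10/3):
  M_1 = R_Ax - M_A - M₀  [x>a] with R_A=4/3, M_A=10/3 = (4/3)·8 - (10/3) - 10 = -8/3 kN·m
Load 2 — applied couple M₀=-6 kN·m at a=15/2 m (b=L-a=5/2):
  M_2 = R_Ax - M_A - M₀  [x>a] with R_A=-27/40, M_A=-15/8 = (-27/40)·8 - (-15/8) - (-6) = 99/40 kN·m
Load 3 — triangular load w₀=2 kN/m (0→w₀ over full span):
  M_3 = 3w₀Lx/20 - w₀L²/30 - w₀x³/(6L) = 3·2·10·8/20 - 2·10²/30 - 2·8³/(6·10) = 4/15 kN·m
Load 4 — uniform load w=11 kN/m over full span:
  M_4 = wLx/2 - wL²/12 - wx²/2 = 11·10·8/2 - 11·10²/12 - 11·8²/2 = -11/3 kN·m
Superposition: M = Σ M_i = -431/120 kN·m ≈ -3.591667 kN·m

M(8) = -431/120 kN·m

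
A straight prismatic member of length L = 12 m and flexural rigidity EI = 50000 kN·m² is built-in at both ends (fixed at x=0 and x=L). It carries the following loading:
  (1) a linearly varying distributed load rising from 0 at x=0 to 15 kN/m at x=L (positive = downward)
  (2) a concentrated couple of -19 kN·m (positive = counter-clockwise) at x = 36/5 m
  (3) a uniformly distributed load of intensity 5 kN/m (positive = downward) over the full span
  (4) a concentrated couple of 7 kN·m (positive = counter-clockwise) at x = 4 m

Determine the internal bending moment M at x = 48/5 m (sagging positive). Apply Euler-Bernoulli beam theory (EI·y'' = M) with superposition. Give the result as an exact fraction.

Load 1 — triangular load w₀=15 kN/m (0→w₀ over full span):
  M_1 = 3w₀Lx/20 - w₀L²/30 - w₀x³/(6L) = 3·15·12·(48/5)/20 - 15·12²/30 - 15·(48/5)³/(6·12) = 72/25 kN·m
Load 2 — applied couple M₀=-19 kN·m at a=36/5 m (b=L-a=24/5):
  M_2 = R_Ax - M_A - M₀  [x>a] with R_A=-57/25, M_A=-152/25 = (-57/25)·(48/5) - (-152/25) - (-19) = 399/125 kN·m
Load 3 — uniform load w=5 kN/m over full span:
  M_3 = wLx/2 - wL²/12 - wx²/2 = 5·12·(48/5)/2 - 5·12²/12 - 5·(48/5)²/2 = -12/5 kN·m
Load 4 — applied couple M₀=7 kN·m at a=4 m (b=L-a=8):
  M_4 = R_Ax - M_A - M₀  [x>a] with R_A=7/9, M_A=0 = (7/9)·(48/5) - 0 - 7 = 7/15 kN·m
Superposition: M = Σ M_i = 1552/375 kN·m ≈ 4.138667 kN·m

M(48/5) = 1552/375 kN·m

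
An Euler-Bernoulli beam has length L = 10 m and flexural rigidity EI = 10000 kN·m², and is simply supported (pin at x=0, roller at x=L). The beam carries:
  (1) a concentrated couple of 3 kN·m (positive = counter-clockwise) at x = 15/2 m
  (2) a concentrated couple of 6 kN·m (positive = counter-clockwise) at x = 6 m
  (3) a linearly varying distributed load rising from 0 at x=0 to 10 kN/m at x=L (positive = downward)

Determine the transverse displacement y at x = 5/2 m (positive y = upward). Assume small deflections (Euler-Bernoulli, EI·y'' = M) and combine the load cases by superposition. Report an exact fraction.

y(5/2) = -356609/7680000 m

Load 1 — applied couple M₀=3 kN·m at a=15/2 m (b=L-a=5/2):
  y_1 = (M₀x³/(6L)+C₁x)/EI  [x≤a] with C₁=M₀(3b²-L²)/(6L)=-65/16 = (3·(5/2)³/(6·10)+(-65/16)·(5/2))/10000 = -3/3200 m
Load 2 — applied couple M₀=6 kN·m at a=6 m (b=L-a=4):
  y_2 = (M₀x³/(6L)+C₁x)/EI  [x≤a] with C₁=M₀(3b²-L²)/(6L)=-26/5 = (6·(5/2)³/(6·10)+(-26/5)·(5/2))/10000 = -183/160000 m
Load 3 — triangular load w₀=10 kN/m (0→w₀ over full span):
  y_3 = -w₀x(7L⁴-10L²x²+3x⁴)/(360LEI) = -10·(5/2)·(7·10⁴-10·10²·(5/2)²+3·(5/2)⁴)/(360·10·10000) = -545/12288 m
Superposition: y = Σ y_i = -356609/7680000 m ≈ -0.046433 m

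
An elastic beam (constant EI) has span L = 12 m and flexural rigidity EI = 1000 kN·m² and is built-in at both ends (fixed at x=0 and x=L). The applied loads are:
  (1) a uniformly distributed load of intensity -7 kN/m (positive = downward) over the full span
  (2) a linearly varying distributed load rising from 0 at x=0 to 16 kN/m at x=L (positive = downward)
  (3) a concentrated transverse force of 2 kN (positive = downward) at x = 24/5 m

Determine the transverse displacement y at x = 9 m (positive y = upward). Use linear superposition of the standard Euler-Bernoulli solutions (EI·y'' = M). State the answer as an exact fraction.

Load 1 — uniform load w=-7 kN/m over full span:
  y_1 = -wx²(L-x)²/(24EI) = -(-7)·9²·(12-9)²/(24·1000) = 1701/8000 m
Load 2 — triangular load w₀=16 kN/m (0→w₀ over full span):
  y_2 = -w₀x²(L-x)²(x+2L)/(120LEI) = -16·9²·(12-9)²·(9+2·12)/(120·12·1000) = -2673/10000 m
Load 3 — point force P=2 kN at a=24/5 m (b=L-a=36/5):
  y_3 = -Pa²(L-x)²(3bL-(3b+a)(L-x))/(6L³EI)  [x>a] = -2·(24/5)²·(12-9)²·(3·(36/5)·12-(3·(36/5)+(24/5))·(12-9))/(6·12³·1000) = -9/1250 m
Superposition: y = Σ y_i = -99/1600 m ≈ -0.061875 m

y(9) = -99/1600 m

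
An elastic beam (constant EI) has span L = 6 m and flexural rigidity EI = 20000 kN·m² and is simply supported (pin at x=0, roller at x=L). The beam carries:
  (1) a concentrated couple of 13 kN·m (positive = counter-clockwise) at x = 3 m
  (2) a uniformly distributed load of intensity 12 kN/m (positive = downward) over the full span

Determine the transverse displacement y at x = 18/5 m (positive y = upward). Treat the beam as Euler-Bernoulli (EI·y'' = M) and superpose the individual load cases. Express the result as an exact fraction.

Load 1 — applied couple M₀=13 kN·m at a=3 m (b=L-a=3):
  y_1 = (M₀x³/(6L)-M₀(x-a)²/2+C₁x)/EI  [x>a] with C₁=M₀(3b²-L²)/(6L)=-13/4 = (13·(18/5)³/(6·6)-13·((18/5)-3)²/2+(-13/4)·(18/5))/20000 = 351/2500000 m
Load 2 — uniform load w=12 kN/m over full span:
  y_2 = -wx(L³-2Lx²+x³)/(24EI) = -12·(18/5)·(6³-2·6·(18/5)²+(18/5)³)/(24·20000) = -7533/781250 m
Superposition: y = Σ y_i = -118773/12500000 m ≈ -0.009502 m

y(18/5) = -118773/12500000 m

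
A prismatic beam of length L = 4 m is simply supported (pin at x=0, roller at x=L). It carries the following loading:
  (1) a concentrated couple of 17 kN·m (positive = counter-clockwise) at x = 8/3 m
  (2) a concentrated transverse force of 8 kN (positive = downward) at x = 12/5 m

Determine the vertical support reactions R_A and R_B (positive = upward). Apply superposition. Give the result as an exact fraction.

Load 1 — applied couple M₀=17 kN·m at a=8/3 m (b=L-a=4/3):
  R_A = M₀/L = 17/4 kN
  R_B = -M₀/L = -17/4 kN
Load 2 — point force P=8 kN at a=12/5 m (b=L-a=8/5):
  R_A = Pb/L = 8·(8/5)/4 = 16/5 kN
  R_B = Pa/L = 8·(12/5)/4 = 24/5 kN
Superposition: R_A = 149/20 kN, R_B = 11/20 kN

R_A = 149/20 kN, R_B = 11/20 kN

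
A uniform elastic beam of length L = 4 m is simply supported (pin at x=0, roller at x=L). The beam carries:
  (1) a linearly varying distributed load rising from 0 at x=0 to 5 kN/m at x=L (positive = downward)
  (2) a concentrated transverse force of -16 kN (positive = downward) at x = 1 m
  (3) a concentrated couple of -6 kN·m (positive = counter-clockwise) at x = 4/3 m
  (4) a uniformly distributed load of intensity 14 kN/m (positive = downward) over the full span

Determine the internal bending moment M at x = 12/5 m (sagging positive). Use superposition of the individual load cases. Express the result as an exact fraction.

M(12/5) = 28 kN·m

Load 1 — triangular load w₀=5 kN/m (0→w₀ over full span):
  M_1 = w₀Lx/6 - w₀x³/(6L) = 5·4·(12/5)/6 - 5·(12/5)³/(6·4) = 128/25 kN·m
Load 2 — point force P=-16 kN at a=1 m (b=L-a=3):
  M_2 = Pa(L-x)/L  [x>a] = (-16)·1·(4-(12/5))/4 = -32/5 kN·m
Load 3 — applied couple M₀=-6 kN·m at a=4/3 m (b=L-a=8/3):
  M_3 = M₀x/L - M₀  [x>a] = (-6)·(12/5)/4 - (-6) = 12/5 kN·m
Load 4 — uniform load w=14 kN/m over full span:
  M_4 = wx(L-x)/2 = 14·(12/5)·(4-(12/5))/2 = 672/25 kN·m
Superposition: M = Σ M_i = 28 kN·m ≈ 28.000000 kN·m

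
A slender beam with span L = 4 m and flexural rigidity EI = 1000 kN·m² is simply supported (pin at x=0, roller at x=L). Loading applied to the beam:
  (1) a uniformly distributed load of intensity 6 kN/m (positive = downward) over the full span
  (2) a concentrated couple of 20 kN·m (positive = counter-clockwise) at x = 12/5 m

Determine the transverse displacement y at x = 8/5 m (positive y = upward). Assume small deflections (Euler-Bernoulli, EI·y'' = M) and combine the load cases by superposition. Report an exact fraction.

y(8/5) = -2088/78125 m

Load 1 — uniform load w=6 kN/m over full span:
  y_1 = -wx(L³-2Lx²+x³)/(24EI) = -6·(8/5)·(4³-2·4·(8/5)²+(8/5)³)/(24·1000) = -1488/78125 m
Load 2 — applied couple M₀=20 kN·m at a=12/5 m (b=L-a=8/5):
  y_2 = (M₀x³/(6L)+C₁x)/EI  [x≤a] with C₁=M₀(3b²-L²)/(6L)=-104/15 = (20·(8/5)³/(6·4)+(-104/15)·(8/5))/1000 = -24/3125 m
Superposition: y = Σ y_i = -2088/78125 m ≈ -0.026726 m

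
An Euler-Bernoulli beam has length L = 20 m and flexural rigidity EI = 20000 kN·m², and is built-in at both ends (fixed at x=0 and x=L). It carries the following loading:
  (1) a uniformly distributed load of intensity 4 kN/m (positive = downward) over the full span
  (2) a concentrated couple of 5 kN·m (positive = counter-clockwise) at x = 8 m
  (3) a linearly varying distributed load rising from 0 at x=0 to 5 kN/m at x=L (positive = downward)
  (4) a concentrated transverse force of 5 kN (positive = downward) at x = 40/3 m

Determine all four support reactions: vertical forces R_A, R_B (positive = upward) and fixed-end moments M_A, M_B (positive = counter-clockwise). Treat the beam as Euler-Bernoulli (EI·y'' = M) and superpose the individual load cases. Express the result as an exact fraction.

R_A = 38243/675 kN, M_A = 28081/135 kN·m, R_B = 52882/675 kN, M_B = -33284/135 kN·m

Load 1 — uniform load w=4 kN/m over full span:
  R_A = wL/2 = 4·20/2 = 40 kN
  M_A = wL²/12 = 4·20²/12 = 400/3 kN·m
  R_B = wL/2 = 4·20/2 = 40 kN
  M_B = -wL²/12 = -4·20²/12 = -400/3 kN·m
Load 2 — applied couple M₀=5 kN·m at a=8 m (b=L-a=12):
  R_A = 6M₀ab/L³ = 6·5·8·12/20³ = 9/25 kN
  M_A = M₀b(2a-b)/L² = 5·12·(2·8-12)/20² = 3/5 kN·m
  R_B = -6M₀ab/L³ = -6·5·8·12/20³ = -9/25 kN
  M_B = M₀a(2b-a)/L² = 5·8·(2·12-8)/20² = 8/5 kN·m
Load 3 — triangular load w₀=5 kN/m (0→w₀ over full span):
  R_A = 3w₀L/20 = 3·5·20/20 = 15 kN
  M_A = w₀L²/30 = 5·20²/30 = 200/3 kN·m
  R_B = 7w₀L/20 = 7·5·20/20 = 35 kN
  M_B = -w₀L²/20 = -5·20²/20 = -100 kN·m
Load 4 — point force P=5 kN at a=40/3 m (b=L-a=20/3):
  R_A = Pb²(3a+b)/L³ = 5·(20/3)²·(3·(40/3)+(20/3))/20³ = 35/27 kN
  M_A = Pab²/L² = 5·(40/3)·(20/3)²/20² = 200/27 kN·m
  R_B = Pa²(a+3b)/L³ = 5·(40/3)²·((40/3)+3·(20/3))/20³ = 100/27 kN
  M_B = -Pa²b/L² = -5·(40/3)²·(20/3)/20² = -400/27 kN·m
Superposition: R_A = 38243/675 kN, M_A = 28081/135 kN·m, R_B = 52882/675 kN, M_B = -33284/135 kN·m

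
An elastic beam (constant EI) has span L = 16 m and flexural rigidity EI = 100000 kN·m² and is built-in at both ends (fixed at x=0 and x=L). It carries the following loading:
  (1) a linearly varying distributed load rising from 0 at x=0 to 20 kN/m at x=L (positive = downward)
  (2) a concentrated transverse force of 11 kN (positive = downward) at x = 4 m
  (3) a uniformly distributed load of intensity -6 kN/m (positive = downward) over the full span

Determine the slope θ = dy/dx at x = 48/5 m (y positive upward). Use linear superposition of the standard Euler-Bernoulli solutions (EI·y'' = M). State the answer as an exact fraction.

Load 1 — triangular load w₀=20 kN/m (0→w₀ over full span):
  θ_1 = -w₀(2x(L-x)(L-2x)(x+2L)+x²(L-x)²)/(120LEI) = -20·(2·(48/5)·(16-(48/5))·(16-2·(48/5))·((48/5)+2·16)+(48/5)²·(16-(48/5))²)/(120·16·100000) = 512/390625 rad
Load 2 — point force P=11 kN at a=4 m (b=L-a=12):
  θ_2 = Pa²(L-x)(2bL-(3b+a)(L-x))/(2L³EI)  [x>a] = 11·4²·(16-(48/5))·(2·12·16-(3·12+4)·(16-(48/5)))/(2·16³·100000) = 11/62500 rad
Load 3 — uniform load w=-6 kN/m over full span:
  θ_3 = -wx(L-x)(L-2x)/(12EI) = -(-6)·(48/5)·(16-(48/5))·(16-2·(48/5))/(12·100000) = -384/390625 rad
Superposition: θ = Σ θ_i = 787/1562500 rad ≈ 0.000504 rad

θ(48/5) = 787/1562500 rad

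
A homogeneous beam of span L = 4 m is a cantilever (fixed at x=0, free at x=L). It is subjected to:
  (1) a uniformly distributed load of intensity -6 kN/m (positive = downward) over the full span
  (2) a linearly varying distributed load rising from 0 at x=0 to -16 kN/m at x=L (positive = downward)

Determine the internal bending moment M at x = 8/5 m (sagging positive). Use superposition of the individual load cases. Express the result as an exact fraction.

M(8/5) = 6768/125 kN·m

Load 1 — uniform load w=-6 kN/m over full span:
  M_1 = -w(L-x)²/2 = -(-6)·(4-(8/5))²/2 = 432/25 kN·m
Load 2 — triangular load w₀=-16 kN/m (0→w₀ over full span):
  M_2 = w₀Lx/2 - w₀L²/3 - w₀x³/(6L) = (-16)·4·(8/5)/2 - (-16)·4²/3 - (-16)·(8/5)³/(6·4) = 4608/125 kN·m
Superposition: M = Σ M_i = 6768/125 kN·m ≈ 54.144000 kN·m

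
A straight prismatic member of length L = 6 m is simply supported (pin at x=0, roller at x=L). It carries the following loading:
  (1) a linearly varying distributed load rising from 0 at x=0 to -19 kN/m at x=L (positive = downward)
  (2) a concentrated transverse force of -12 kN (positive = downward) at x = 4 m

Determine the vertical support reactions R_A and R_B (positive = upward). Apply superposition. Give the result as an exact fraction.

Load 1 — triangular load w₀=-19 kN/m (0→w₀ over full span):
  R_A = w₀L/6 = (-19)·6/6 = -19 kN
  R_B = w₀L/3 = (-19)·6/3 = -38 kN
Load 2 — point force P=-12 kN at a=4 m (b=L-a=2):
  R_A = Pb/L = (-12)·2/6 = -4 kN
  R_B = Pa/L = (-12)·4/6 = -8 kN
Superposition: R_A = -23 kN, R_B = -46 kN

R_A = -23 kN, R_B = -46 kN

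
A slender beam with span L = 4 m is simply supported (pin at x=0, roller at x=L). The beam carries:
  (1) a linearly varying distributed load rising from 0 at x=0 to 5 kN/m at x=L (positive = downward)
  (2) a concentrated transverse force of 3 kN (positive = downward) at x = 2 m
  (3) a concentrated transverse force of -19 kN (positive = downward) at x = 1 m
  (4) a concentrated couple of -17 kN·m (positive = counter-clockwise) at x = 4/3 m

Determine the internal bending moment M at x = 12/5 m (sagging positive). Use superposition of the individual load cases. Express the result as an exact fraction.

M(12/5) = 168/25 kN·m

Load 1 — triangular load w₀=5 kN/m (0→w₀ over full span):
  M_1 = w₀Lx/6 - w₀x³/(6L) = 5·4·(12/5)/6 - 5·(12/5)³/(6·4) = 128/25 kN·m
Load 2 — point force P=3 kN at a=2 m (b=L-a=2):
  M_2 = Pa(L-x)/L  [x>a] = 3·2·(4-(12/5))/4 = 12/5 kN·m
Load 3 — point force P=-19 kN at a=1 m (b=L-a=3):
  M_3 = Pa(L-x)/L  [x>a] = (-19)·1·(4-(12/5))/4 = -38/5 kN·m
Load 4 — applied couple M₀=-17 kN·m at a=4/3 m (b=L-a=8/3):
  M_4 = M₀x/L - M₀  [x>a] = (-17)·(12/5)/4 - (-17) = 34/5 kN·m
Superposition: M = Σ M_i = 168/25 kN·m ≈ 6.720000 kN·m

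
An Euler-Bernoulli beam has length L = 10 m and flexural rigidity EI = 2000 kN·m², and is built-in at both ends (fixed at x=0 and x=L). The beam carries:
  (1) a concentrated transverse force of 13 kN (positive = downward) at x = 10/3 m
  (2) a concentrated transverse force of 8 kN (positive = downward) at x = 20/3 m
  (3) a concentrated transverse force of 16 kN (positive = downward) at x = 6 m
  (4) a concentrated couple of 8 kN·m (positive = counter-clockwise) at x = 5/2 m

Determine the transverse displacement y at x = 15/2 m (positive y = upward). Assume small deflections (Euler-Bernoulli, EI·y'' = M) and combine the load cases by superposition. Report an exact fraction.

y(15/2) = -42743/1036800 m

Load 1 — point force P=13 kN at a=10/3 m (b=L-a=20/3):
  y_1 = -Pa²(L-x)²(3bL-(3b+a)(L-x))/(6L³EI)  [x>a] = -13·(10/3)²·(10-(15/2))²·(3·(20/3)·10-(3·(20/3)+(10/3))·(10-(15/2)))/(6·10³·2000) = -221/20736 m
Load 2 — point force P=8 kN at a=20/3 m (b=L-a=10/3):
  y_2 = -Pa²(L-x)²(3bL-(3b+a)(L-x))/(6L³EI)  [x>a] = -8·(20/3)²·(10-(15/2))²·(3·(10/3)·10-(3·(10/3)+(20/3))·(10-(15/2)))/(6·10³·2000) = -7/648 m
Load 3 — point force P=16 kN at a=6 m (b=L-a=4):
  y_3 = -Pa²(L-x)²(3bL-(3b+a)(L-x))/(6L³EI)  [x>a] = -16·6²·(10-(15/2))²·(3·4·10-(3·4+6)·(10-(15/2)))/(6·10³·2000) = -9/400 m
Load 4 — applied couple M₀=8 kN·m at a=5/2 m (b=L-a=15/2):
  y_4 = (R_Ax³/6 - M_Ax²/2 - M₀(x-a)²/2)/EI  [x>a] with R_A=9/10, M_A=-3/2 = ((9/10)·(15/2)³/6 - (-3/2)·(15/2)²/2 - 8·((15/2)-(5/2))²/2)/2000 = 7/2560 m
Superposition: y = Σ y_i = -42743/1036800 m ≈ -0.041226 m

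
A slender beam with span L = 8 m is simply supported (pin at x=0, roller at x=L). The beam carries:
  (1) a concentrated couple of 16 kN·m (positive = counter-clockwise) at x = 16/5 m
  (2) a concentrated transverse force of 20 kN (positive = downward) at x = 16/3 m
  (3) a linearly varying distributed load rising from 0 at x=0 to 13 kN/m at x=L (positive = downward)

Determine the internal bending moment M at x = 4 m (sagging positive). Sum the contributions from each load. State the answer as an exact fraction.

Load 1 — applied couple M₀=16 kN·m at a=16/5 m (b=L-a=24/5):
  M_1 = M₀x/L - M₀  [x>a] = 16·4/8 - 16 = -8 kN·m
Load 2 — point force P=20 kN at a=16/3 m (b=L-a=8/3):
  M_2 = Pbx/L  [x≤a] = 20·(8/3)·4/8 = 80/3 kN·m
Load 3 — triangular load w₀=13 kN/m (0→w₀ over full span):
  M_3 = w₀Lx/6 - w₀x³/(6L) = 13·8·4/6 - 13·4³/(6·8) = 52 kN·m
Superposition: M = Σ M_i = 212/3 kN·m ≈ 70.666667 kN·m

M(4) = 212/3 kN·m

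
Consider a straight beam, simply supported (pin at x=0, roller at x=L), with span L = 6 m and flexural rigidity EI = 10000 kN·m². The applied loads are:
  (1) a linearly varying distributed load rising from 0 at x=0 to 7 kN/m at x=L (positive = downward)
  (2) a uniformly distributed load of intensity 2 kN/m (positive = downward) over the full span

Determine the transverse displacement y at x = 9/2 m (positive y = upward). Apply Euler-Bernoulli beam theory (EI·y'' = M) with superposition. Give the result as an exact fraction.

y(9/2) = -34803/5120000 m

Load 1 — triangular load w₀=7 kN/m (0→w₀ over full span):
  y_1 = -w₀x(7L⁴-10L²x²+3x⁴)/(360LEI) = -7·(9/2)·(7·6⁴-10·6²·(9/2)²+3·(9/2)⁴)/(360·6·10000) = -22491/5120000 m
Load 2 — uniform load w=2 kN/m over full span:
  y_2 = -wx(L³-2Lx²+x³)/(24EI) = -2·(9/2)·(6³-2·6·(9/2)²+(9/2)³)/(24·10000) = -1539/640000 m
Superposition: y = Σ y_i = -34803/5120000 m ≈ -0.006797 m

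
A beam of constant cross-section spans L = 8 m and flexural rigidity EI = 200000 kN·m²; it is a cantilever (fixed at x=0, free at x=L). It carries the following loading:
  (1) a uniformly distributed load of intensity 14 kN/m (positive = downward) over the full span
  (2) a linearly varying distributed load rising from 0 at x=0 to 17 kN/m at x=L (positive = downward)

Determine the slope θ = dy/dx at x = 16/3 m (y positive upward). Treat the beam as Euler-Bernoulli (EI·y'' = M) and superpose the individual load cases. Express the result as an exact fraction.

Load 1 — uniform load w=14 kN/m over full span:
  θ_1 = -wx(x²-3Lx+3L²)/(6EI) = -14·(16/3)·((16/3)²-3·8·(16/3)+3·8²)/(6·200000) = -1456/253125 rad
Load 2 — triangular load w₀=17 kN/m (0→w₀ over full span):
  θ_2 = (w₀Lx²/4-w₀L²x/3-w₀x⁴/(24L))/EI = (17·8·(16/3)²/4-17·8²·(16/3)/3-17·(16/3)⁴/(24·8))/200000 = -3944/759375 rad
Superposition: θ = Σ θ_i = -8312/759375 rad ≈ -0.010946 rad

θ(16/3) = -8312/759375 rad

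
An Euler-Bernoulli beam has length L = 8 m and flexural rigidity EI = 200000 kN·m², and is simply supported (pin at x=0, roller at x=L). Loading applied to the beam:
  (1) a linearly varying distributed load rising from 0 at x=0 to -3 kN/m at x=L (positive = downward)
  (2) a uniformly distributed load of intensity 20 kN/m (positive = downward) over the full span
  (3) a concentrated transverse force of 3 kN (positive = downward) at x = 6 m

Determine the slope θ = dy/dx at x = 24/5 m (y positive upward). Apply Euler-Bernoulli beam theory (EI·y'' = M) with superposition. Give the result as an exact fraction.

Load 1 — triangular load w₀=-3 kN/m (0→w₀ over full span):
  θ_1 = -w₀(7L⁴-30L²x²+15x⁴)/(360LEI) = -(-3)·(7·8⁴-30·8²·(24/5)²+15·(24/5)⁴)/(360·8·200000) = -232/5859375 rad
Load 2 — uniform load w=20 kN/m over full span:
  θ_2 = -w(L³-6Lx²+4x³)/(24EI) = -20·(8³-6·8·(24/5)²+4·(24/5)³)/(24·200000) = 148/234375 rad
Load 3 — point force P=3 kN at a=6 m (b=L-a=2):
  θ_3 = -Pb(L²-b²-3x²)/(6LEI)  [x≤a] = -3·2·(8²-2²-3·(24/5)²)/(6·8·200000) = 57/10000000 rad
Superposition: θ = Σ θ_i = 149393/250000000 rad ≈ 0.000598 rad

θ(24/5) = 149393/250000000 rad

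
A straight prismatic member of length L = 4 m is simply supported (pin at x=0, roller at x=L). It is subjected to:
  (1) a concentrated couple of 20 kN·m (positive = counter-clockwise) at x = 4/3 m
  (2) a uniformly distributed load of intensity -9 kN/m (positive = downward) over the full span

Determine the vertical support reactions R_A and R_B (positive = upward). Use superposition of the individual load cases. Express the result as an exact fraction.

R_A = -13 kN, R_B = -23 kN

Load 1 — applied couple M₀=20 kN·m at a=4/3 m (b=L-a=8/3):
  R_A = M₀/L = 20/4 = 5 kN
  R_B = -M₀/L = -20/4 = -5 kN
Load 2 — uniform load w=-9 kN/m over full span:
  R_A = wL/2 = (-9)·4/2 = -18 kN
  R_B = wL/2 = (-9)·4/2 = -18 kN
Superposition: R_A = -13 kN, R_B = -23 kN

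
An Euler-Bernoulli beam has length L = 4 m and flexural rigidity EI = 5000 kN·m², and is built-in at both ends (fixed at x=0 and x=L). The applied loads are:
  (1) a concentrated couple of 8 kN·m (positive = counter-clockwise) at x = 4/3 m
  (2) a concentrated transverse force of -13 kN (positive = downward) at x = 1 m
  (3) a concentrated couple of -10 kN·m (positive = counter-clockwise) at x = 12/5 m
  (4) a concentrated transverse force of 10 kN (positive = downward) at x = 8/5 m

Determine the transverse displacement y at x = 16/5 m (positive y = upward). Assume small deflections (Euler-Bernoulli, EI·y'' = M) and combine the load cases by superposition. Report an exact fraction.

y(16/5) = 12781/281250000 m

Load 1 — applied couple M₀=8 kN·m at a=4/3 m (b=L-a=8/3):
  y_1 = (R_Ax³/6 - M_Ax²/2 - M₀(x-a)²/2)/EI  [x>a] with R_A=8/3, M_A=0 = ((8/3)·(16/5)³/6 - 0·(16/5)²/2 - 8·((16/5)-(4/3))²/2)/5000 = 88/703125 m
Load 2 — point force P=-13 kN at a=1 m (b=L-a=3):
  y_2 = -Pa²(L-x)²(3bL-(3b+a)(L-x))/(6L³EI)  [x>a] = -(-13)·1²·(4-(16/5))²·(3·3·4-(3·3+1)·(4-(16/5)))/(6·4³·5000) = 91/750000 m
Load 3 — applied couple M₀=-10 kN·m at a=12/5 m (b=L-a=8/5):
  y_3 = (R_Ax³/6 - M_Ax²/2 - M₀(x-a)²/2)/EI  [x>a] with R_A=-18/5, M_A=-16/5 = ((-18/5)·(16/5)³/6 - (-16/5)·(16/5)²/2 - (-10)·((16/5)-(12/5))²/2)/5000 = -6/390625 m
Load 4 — point force P=10 kN at a=8/5 m (b=L-a=12/5):
  y_4 = -Pa²(L-x)²(3bL-(3b+a)(L-x))/(6L³EI)  [x>a] = -10·(8/5)²·(4-(16/5))²·(3·(12/5)·4-(3·(12/5)+(8/5))·(4-(16/5)))/(6·4³·5000) = -1088/5859375 m
Superposition: y = Σ y_i = 12781/281250000 m ≈ 0.000045 m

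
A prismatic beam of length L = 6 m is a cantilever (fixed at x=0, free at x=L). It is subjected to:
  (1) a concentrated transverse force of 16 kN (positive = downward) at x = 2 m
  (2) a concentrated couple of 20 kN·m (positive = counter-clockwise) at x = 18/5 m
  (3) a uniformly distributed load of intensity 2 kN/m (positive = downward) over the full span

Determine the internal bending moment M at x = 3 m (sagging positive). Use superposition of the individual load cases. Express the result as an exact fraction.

Load 1 — point force P=16 kN at a=2 m (b=L-a=4):
  M_1 = 0  [x>a] = 0 kN·m
Load 2 — applied couple M₀=20 kN·m at a=18/5 m (b=L-a=12/5):
  M_2 = M₀  [x≤a] = 20 = 20 kN·m
Load 3 — uniform load w=2 kN/m over full span:
  M_3 = -w(L-x)²/2 = -2·(6-3)²/2 = -9 kN·m
Superposition: M = Σ M_i = 11 kN·m ≈ 11.000000 kN·m

M(3) = 11 kN·m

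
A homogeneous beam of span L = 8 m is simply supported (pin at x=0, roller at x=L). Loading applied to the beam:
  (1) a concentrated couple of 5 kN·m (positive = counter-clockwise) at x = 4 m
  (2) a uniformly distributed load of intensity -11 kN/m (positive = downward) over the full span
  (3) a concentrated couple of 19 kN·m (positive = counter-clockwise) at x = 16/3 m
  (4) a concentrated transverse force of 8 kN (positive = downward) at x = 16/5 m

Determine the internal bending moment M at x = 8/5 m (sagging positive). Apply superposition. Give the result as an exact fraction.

M(8/5) = -1096/25 kN·m

Load 1 — applied couple M₀=5 kN·m at a=4 m (b=L-a=4):
  M_1 = M₀x/L  [x≤a] = 5·(8/5)/8 = 1 kN·m
Load 2 — uniform load w=-11 kN/m over full span:
  M_2 = wx(L-x)/2 = (-11)·(8/5)·(8-(8/5))/2 = -1408/25 kN·m
Load 3 — applied couple M₀=19 kN·m at a=16/3 m (b=L-a=8/3):
  M_3 = M₀x/L  [x≤a] = 19·(8/5)/8 = 19/5 kN·m
Load 4 — point force P=8 kN at a=16/5 m (b=L-a=24/5):
  M_4 = Pbx/L  [x≤a] = 8·(24/5)·(8/5)/8 = 192/25 kN·m
Superposition: M = Σ M_i = -1096/25 kN·m ≈ -43.840000 kN·m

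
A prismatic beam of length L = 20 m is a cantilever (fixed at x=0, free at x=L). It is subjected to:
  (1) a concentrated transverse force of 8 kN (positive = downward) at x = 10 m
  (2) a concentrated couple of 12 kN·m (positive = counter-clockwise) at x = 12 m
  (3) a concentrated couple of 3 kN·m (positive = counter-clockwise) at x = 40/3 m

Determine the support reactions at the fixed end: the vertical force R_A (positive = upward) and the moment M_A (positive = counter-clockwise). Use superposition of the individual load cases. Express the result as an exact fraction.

R_A = 8 kN, M_A = 65 kN·m

Load 1 — point force P=8 kN at a=10 m (b=L-a=10):
  R_A = P = 8 kN
  M_A = Pa = 8·10 = 80 kN·m
Load 2 — applied couple M₀=12 kN·m at a=12 m (b=L-a=8):
  R_A = 0 kN
  M_A = -M₀ = -12 kN·m
Load 3 — applied couple M₀=3 kN·m at a=40/3 m (b=L-a=20/3):
  R_A = 0 kN
  M_A = -M₀ = -3 kN·m
Superposition: R_A = 8 kN, M_A = 65 kN·m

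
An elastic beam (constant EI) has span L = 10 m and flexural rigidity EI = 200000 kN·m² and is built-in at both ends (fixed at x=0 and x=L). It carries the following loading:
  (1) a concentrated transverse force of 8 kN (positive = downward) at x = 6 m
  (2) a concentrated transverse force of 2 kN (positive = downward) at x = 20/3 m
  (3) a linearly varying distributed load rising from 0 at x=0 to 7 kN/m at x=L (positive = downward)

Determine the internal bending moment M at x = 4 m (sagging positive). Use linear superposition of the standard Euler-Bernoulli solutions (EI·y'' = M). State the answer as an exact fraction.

Load 1 — point force P=8 kN at a=6 m (b=L-a=4):
  M_1 = Pb²(3a+b)x/L³ - Pab²/L²  [x≤a] = 8·4²·(3·6+4)·4/10³ - 8·6·4²/10² = 448/125 kN·m
Load 2 — point force P=2 kN at a=20/3 m (b=L-a=10/3):
  M_2 = Pb²(3a+b)x/L³ - Pab²/L²  [x≤a] = 2·(10/3)²·(3·(20/3)+(10/3))·4/10³ - 2·(20/3)·(10/3)²/10² = 16/27 kN·m
Load 3 — triangular load w₀=7 kN/m (0→w₀ over full span):
  M_3 = 3w₀Lx/20 - w₀L²/30 - w₀x³/(6L) = 3·7·10·4/20 - 7·10²/30 - 7·4³/(6·10) = 56/5 kN·m
Superposition: M = Σ M_i = 51896/3375 kN·m ≈ 15.376593 kN·m

M(4) = 51896/3375 kN·m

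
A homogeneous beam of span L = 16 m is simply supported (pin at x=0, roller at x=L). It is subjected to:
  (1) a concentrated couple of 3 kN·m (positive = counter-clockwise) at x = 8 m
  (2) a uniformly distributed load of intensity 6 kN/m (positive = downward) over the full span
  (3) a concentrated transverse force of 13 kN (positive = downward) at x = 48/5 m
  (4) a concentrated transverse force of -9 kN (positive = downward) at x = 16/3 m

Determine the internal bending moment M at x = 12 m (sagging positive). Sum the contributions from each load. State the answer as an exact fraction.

M(12) = 3249/20 kN·m

Load 1 — applied couple M₀=3 kN·m at a=8 m (b=L-a=8):
  M_1 = M₀x/L - M₀  [x>a] = 3·12/16 - 3 = -3/4 kN·m
Load 2 — uniform load w=6 kN/m over full span:
  M_2 = wx(L-x)/2 = 6·12·(16-12)/2 = 144 kN·m
Load 3 — point force P=13 kN at a=48/5 m (b=L-a=32/5):
  M_3 = Pa(L-x)/L  [x>a] = 13·(48/5)·(16-12)/16 = 156/5 kN·m
Load 4 — point force P=-9 kN at a=16/3 m (b=L-a=32/3):
  M_4 = Pa(L-x)/L  [x>a] = (-9)·(16/3)·(16-12)/16 = -12 kN·m
Superposition: M = Σ M_i = 3249/20 kN·m ≈ 162.450000 kN·m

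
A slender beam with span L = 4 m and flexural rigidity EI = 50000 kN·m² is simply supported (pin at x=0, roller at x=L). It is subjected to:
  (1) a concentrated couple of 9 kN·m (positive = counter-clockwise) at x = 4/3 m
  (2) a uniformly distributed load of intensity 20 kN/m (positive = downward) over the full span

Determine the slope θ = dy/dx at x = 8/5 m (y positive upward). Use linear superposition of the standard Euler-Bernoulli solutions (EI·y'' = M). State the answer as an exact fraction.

Load 1 — applied couple M₀=9 kN·m at a=4/3 m (b=L-a=8/3):
  θ_1 = (M₀x²/(2L)-M₀(x-a)+C₁)/EI  [x>a] with C₁=M₀(3b²-L²)/(6L)=2 = (9·(8/5)²/(2·4)-9·((8/5)-(4/3))+2)/50000 = 31/625000 rad
Load 2 — uniform load w=20 kN/m over full span:
  θ_2 = -w(L³-6Lx²+4x³)/(24EI) = -20·(4³-6·4·(8/5)²+4·(8/5)³)/(24·50000) = -74/234375 rad
Superposition: θ = Σ θ_i = -499/1875000 rad ≈ -0.000266 rad

θ(8/5) = -499/1875000 rad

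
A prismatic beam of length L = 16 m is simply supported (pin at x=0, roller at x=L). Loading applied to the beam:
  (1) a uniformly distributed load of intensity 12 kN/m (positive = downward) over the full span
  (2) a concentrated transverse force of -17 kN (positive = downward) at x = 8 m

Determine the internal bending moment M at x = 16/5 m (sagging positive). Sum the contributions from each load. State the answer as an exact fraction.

M(16/5) = 5464/25 kN·m

Load 1 — uniform load w=12 kN/m over full span:
  M_1 = wx(L-x)/2 = 12·(16/5)·(16-(16/5))/2 = 6144/25 kN·m
Load 2 — point force P=-17 kN at a=8 m (b=L-a=8):
  M_2 = Pbx/L  [x≤a] = (-17)·8·(16/5)/16 = -136/5 kN·m
Superposition: M = Σ M_i = 5464/25 kN·m ≈ 218.560000 kN·m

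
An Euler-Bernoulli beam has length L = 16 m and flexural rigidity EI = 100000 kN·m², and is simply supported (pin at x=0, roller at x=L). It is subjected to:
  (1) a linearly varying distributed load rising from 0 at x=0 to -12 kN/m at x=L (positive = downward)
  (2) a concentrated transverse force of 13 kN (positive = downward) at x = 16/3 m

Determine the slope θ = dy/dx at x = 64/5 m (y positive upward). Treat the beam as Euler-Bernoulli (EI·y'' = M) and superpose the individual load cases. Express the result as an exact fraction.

θ(64/5) = -1083196/158203125 rad

Load 1 — triangular load w₀=-12 kN/m (0→w₀ over full span):
  θ_1 = -w₀(7L⁴-30L²x²+15x⁴)/(360LEI) = -(-12)·(7·16⁴-30·16²·(64/5)²+15·(64/5)⁴)/(360·16·100000) = -48448/5859375 rad
Load 2 — point force P=13 kN at a=16/3 m (b=L-a=32/3):
  θ_2 = -Pa(2L²-6Lx+3x²+a²)/(6LEI)  [x>a] = -13·(16/3)·(2·16²-6·16·(64/5)+3·(64/5)²+(16/3)²)/(6·16·100000) = 8996/6328125 rad
Superposition: θ = Σ θ_i = -1083196/158203125 rad ≈ -0.006847 rad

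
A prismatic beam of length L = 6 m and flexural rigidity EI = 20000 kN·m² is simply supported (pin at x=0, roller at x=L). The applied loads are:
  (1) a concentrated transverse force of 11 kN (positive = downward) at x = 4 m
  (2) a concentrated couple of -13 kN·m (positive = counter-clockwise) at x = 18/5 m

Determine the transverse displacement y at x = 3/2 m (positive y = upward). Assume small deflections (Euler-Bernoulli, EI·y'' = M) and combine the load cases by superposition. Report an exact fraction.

Load 1 — point force P=11 kN at a=4 m (b=L-a=2):
  y_1 = -Pbx(L²-b²-x²)/(6LEI)  [x≤a] = -11·2·(3/2)·(6²-2²-(3/2)²)/(6·6·20000) = -1309/960000 m
Load 2 — applied couple M₀=-13 kN·m at a=18/5 m (b=L-a=12/5):
  y_2 = (M₀x³/(6L)+C₁x)/EI  [x≤a] with C₁=M₀(3b²-L²)/(6L)=169/25 = ((-13)·(3/2)³/(6·6)+(169/25)·(3/2))/20000 = 7137/16000000 m
Superposition: y = Σ y_i = -44039/48000000 m ≈ -0.000917 m

y(3/2) = -44039/48000000 m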